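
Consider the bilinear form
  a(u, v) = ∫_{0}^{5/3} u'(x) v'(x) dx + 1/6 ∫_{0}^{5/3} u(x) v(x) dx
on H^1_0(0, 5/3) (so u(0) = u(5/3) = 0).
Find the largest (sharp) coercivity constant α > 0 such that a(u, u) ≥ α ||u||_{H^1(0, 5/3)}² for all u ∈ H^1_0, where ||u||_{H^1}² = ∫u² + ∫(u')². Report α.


α = (25 + 54*π^2)/(6*(25 + 9*π^2))

Coercivity of a(·,·) on H^1_0(0, 5/3) means a(u, u) ≥ α ||u||_{H^1}² for every u ∈ H^1_0.
The interval has length L = 5/3, and Poincaré/coercivity depend only on L. Here a(u, u) = ∫(u')² + (1/6)·∫u².
Here 0 < c = 1/6 < 1. The condition a(u,u) ≥ α||u||_{H^1}² reads (1−α)∫(u')² ≥ (α−c)∫u². Any admissible α is ≤ 1 (rapidly oscillating u have ∫u²/∫(u')² → 0), and α = 1 would force 0 ≥ (1−c)∫u², impossible since c < 1; so 1−α > 0. By the sharp Poincaré inequality on H^1_0 of an interval of length L, ∫(u')² ≥ (π/L)²∫u² with equality for the first sine mode sin(π(x−x₀)/L) (x₀ the left endpoint), so the inequality holds for all u iff (1−α)(π/L)² ≥ α − c, i.e. α ≤ ((π/L)² + c)/((π/L)² + 1) = (1 + c(L/π)²)/(1 + (L/π)²). With (π/L)² = 9*π^2/25 and c = 1/6, the largest admissible constant is α = ((π/L)² + c)/((π/L)² + 1).
Simplifying, α = (25 + 54*π^2)/(6*(25 + 9*π^2)).


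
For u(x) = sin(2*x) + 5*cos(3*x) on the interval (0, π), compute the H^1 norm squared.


||u||_{H^1(0,π)}^2 = -80 + 255*π/2

u'(x) = -15*sin(3*x) + 2*cos(2*x).
Expand u² and (u')² and integrate term by term on (0, π), using: for integers n ≥ 1, ∫_0^π sin²(nx) dx = ∫_0^π cos²(nx) dx = π/2; for n ≠ n', ∫_0^π sin(nx)sin(n'x) dx = ∫_0^π cos(nx)cos(n'x) dx = 0; and by product-to-sum, ∫_0^π sin(nx)cos(n'x) dx = ½∫_0^π [sin((n+n')x) + sin((n−n')x)] dx, which is 0 when n+n' is even and 2n/(n²−n'²) when n+n' is odd (it need not vanish on (0, π)).
  u² squared terms: (5)²·∫cos(3x)² dx = 25·π/2 = 25*π/2;  (1)²·∫sin(2x)² dx = 1·π/2 = π/2.
  u² cross terms: 2·(5)·(1)·∫cos(3x)·sin(2x) dx = 10·(-4/5) = -8.
  So ∫_0^π u² dx = 25*π/2 + π/2 − 8 = -8 + 13*π.
  (u')² squared terms: (-15)²·∫sin(3x)² dx = 225·π/2 = 225*π/2;  (2)²·∫cos(2x)² dx = 4·π/2 = 2*π.
  (u')² cross terms: 2·(-15)·(2)·∫sin(3x)·cos(2x) dx = -60·(6/5) = -72.
  So ∫_0^π (u')² dx = 225*π/2 + 2*π − 72 = -72 + 229*π/2.
||u||_{H^1}^2 = (-8 + 13*π) + (-72 + 229*π/2) = -80 + 255*π/2.


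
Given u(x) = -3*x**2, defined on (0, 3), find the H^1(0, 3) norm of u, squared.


||u||_{H^1}^2 = 3807/5

The H^1 norm (squared) on an interval (0, L) is
  ||u||_{H^1}^2 = ∫_0^L u(x)^2 dx + ∫_0^L u'(x)^2 dx.
Compute u'(x) = -6*x.
Then u(x)^2 = 9*x**4 and u'(x)^2 = 36*x**2.
Integrate each monomial from 0 to 3 using ∫_0^3 c·x^n dx = c·3^(n+1)/(n+1):
  ∫_0^3 u(x)^2 dx = ∫_0^3 (9*x^4) dx. Term by term:
    ∫_0^3 9*x^4 dx = 2187/5.
  ∫_0^3 u'(x)^2 dx = ∫_0^3 (36*x^2) dx. Term by term:
    ∫_0^3 36*x^2 dx = 324.
Adding: ||u||_{H^1}^2 = 2187/5 + 324 = 3807/5.


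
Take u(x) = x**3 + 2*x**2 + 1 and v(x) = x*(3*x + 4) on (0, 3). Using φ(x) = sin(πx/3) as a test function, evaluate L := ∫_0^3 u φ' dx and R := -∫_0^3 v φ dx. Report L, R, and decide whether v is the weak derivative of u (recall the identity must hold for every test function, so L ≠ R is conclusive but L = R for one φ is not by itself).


LHS = -117/π + 324/π^3, RHS = -117/π + 324/π^3. Yes, v = u' weakly.

u(x) = x**3 + 2*x**2 + 1, classical derivative u'(x) = 3*x**2 + 4*x.
φ(x) = sin(πx/3), so φ'(x) = π*cos(π*x/3)/3.
Note φ(0) = φ(3) = 0, so the boundary term u·φ vanishes.
LHS = ∫_0^3 u(x) φ'(x) dx = ∫_0^3 (π*x^3*cos(π*x/3)/3 + 2*π*x^2*cos(π*x/3)/3 + π*cos(π*x/3)/3) dx. Term by term:
  ∫_0^3 π*cos(π*x/3)/3 dx = 0;  ∫_0^3 π*x^3*cos(π*x/3)/3 dx = -81/π + 324/π^3;  ∫_0^3 2*π*x^2*cos(π*x/3)/3 dx = -36/π.
Sum: 0 + -81/π + 324/π^3 − 36/π = -117/π + 324/π^3.
So LHS = -117/π + 324/π^3.
∫_0^3 v(x) φ(x) dx = ∫_0^3 (3*x^2*sin(π*x/3) + 4*x*sin(π*x/3)) dx. Term by term:
  ∫_0^3 3*x^2*sin(π*x/3) dx = -324/π^3 + 81/π;  ∫_0^3 4*x*sin(π*x/3) dx = 36/π.
Sum: -324/π^3 + 81/π + 36/π = -324/π^3 + 117/π.
So RHS = -∫_0^3 v(x) φ(x) dx = -117/π + 324/π^3.
LHS = RHS, so the identity holds for this test φ.
Moreover u is smooth here and v(x) = u'(x) = 3*x**2 + 4*x pointwise, so the identity holds for every test function. Hence v is the weak derivative of u.


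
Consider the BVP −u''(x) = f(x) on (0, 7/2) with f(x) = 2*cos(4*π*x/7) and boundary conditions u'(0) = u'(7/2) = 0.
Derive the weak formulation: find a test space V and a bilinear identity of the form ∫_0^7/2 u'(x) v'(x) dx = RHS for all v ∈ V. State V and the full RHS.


V = H^1(0, 7/2) (no boundary constraint on v; u is determined up to an additive constant); weak form: ∫_0^7/2 u'v' dx = ∫_0^7/2 (2*cos(4*π*x/7)) v dx for all v ∈ V.

Multiply both sides by a test function v and integrate from 0 to 7/2:
  ∫_0^7/2 −u''(x) v(x) dx = ∫_0^7/2 f(x) v(x) dx.
Integrate the LHS by parts once:
  ∫_0^7/2 −u'' v dx = −[u'(x) v(x)]_0^7/2 + ∫_0^7/2 u'(x) v'(x) dx.
Thus ∫_0^7/2 u'(x) v'(x) dx = ∫_0^7/2 f(x) v(x) dx + [u'(x) v(x)]_0^7/2.
Choose V so that boundary terms are either known or forced to vanish.
u has homogeneous Neumann: u'(0) = u'(7/2) = 0. So [u' v]_0^7/2 = 0·v(7/2) − 0·v(0) = 0 for any v; take V = H^1(0, 7/2).
Weak formulation: find u (satisfying any essential BC) such that ∫_0^7/2 u'(x) v'(x) dx = ∫_0^7/2 f v dx for all v ∈ V (homogeneous Neumann, so boundary terms vanish).
Substituting f(x) = 2*cos(4*π*x/7), the right-hand side is ∫_0^7/2 (2*cos(4*π*x/7)) v dx.
Compatibility check (pure Neumann): taking v ≡ 1 ∈ V gives 0 = ∫_0^7/2 f dx + (0) − (0), i.e. ∫_0^7/2 f dx must equal u'(0) − u'(7/2) = 0. Indeed ∫_0^7/2 (2*cos(4*π*x/7)) dx = 0, so the data are compatible. The solution is then unique only up to an additive constant (fix it e.g. by requiring ∫_0^7/2 u dx = 0).


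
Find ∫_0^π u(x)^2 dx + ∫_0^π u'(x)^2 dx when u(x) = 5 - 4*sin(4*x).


||u||_{H^1(0,π)}^2 = 161*π

u'(x) = -16*cos(4*x).
Expand u² and (u')² and integrate term by term on (0, π), using: for integers n ≥ 1, ∫_0^π sin²(nx) dx = ∫_0^π cos²(nx) dx = π/2; for n ≠ n', ∫_0^π sin(nx)sin(n'x) dx = ∫_0^π cos(nx)cos(n'x) dx = 0; and by product-to-sum, ∫_0^π sin(nx)cos(n'x) dx = ½∫_0^π [sin((n+n')x) + sin((n−n')x)] dx, which is 0 when n+n' is even and 2n/(n²−n'²) when n+n' is odd (it need not vanish on (0, π)). For the constant mode: ∫_0^π 1 dx = π, ∫_0^π cos(nx) dx = 0, ∫_0^π sin(nx) dx = (1−(−1)^n)/n.
  u² squared terms: (5)²·∫1 dx = 25·π = 25*π;  (-4)²·∫sin(4x)² dx = 16·π/2 = 8*π.
  u² cross terms: 2·(5)·(-4)·∫1·sin(4x) dx = -40·(0) = 0.
  So ∫_0^π u² dx = 25*π + 8*π + 0 = 33*π.
  (u')² squared terms: (-16)²·∫cos(4x)² dx = 256·π/2 = 128*π.
  So ∫_0^π (u')² dx = 128*π.
||u||_{H^1}^2 = (33*π) + (128*π) = 161*π.


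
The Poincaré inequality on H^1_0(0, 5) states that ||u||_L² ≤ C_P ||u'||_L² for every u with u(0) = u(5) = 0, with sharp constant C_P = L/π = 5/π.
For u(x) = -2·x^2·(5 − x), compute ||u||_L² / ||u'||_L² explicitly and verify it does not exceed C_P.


||u||_L² / ||u'||_L² = 5*sqrt(14)/14 < C_P = 5/π.

u(x) = -2·x^2·(5 − x), so u'(x) = 2*x*(3*x - 10).
u(x) = -2·x^2·(5 − x) vanishes at x = 0 and x = 5, so u ∈ H^1_0(0, 5). Differentiate via the product rule and integrate the resulting polynomials term by term.
  ∫_0^5 u² dx = ∫_0^5 (4*x^6 - 40*x^5 + 100*x^4) dx. Term by term:
    ∫_0^5 4*x^6 dx = 312500/7;  ∫_0^5 -40*x^5 dx = -312500/3;  ∫_0^5 100*x^4 dx = 62500.
  Sum: 312500/7 − 312500/3 + 62500 = 62500/21.
  ∫_0^5 (u')² dx = ∫_0^5 (36*x^4 - 240*x^3 + 400*x^2) dx. Term by term:
    ∫_0^5 36*x^4 dx = 22500;  ∫_0^5 -240*x^3 dx = -37500;  ∫_0^5 400*x^2 dx = 50000/3.
  Sum: 22500 − 37500 + 50000/3 = 5000/3.
∫_0^5 u² dx = 62500/21, so ||u||_L² = 250*sqrt(21)/21.
∫_0^5 (u')² dx = 5000/3, so ||u'||_L² = 50*sqrt(6)/3.
Ratio ||u||_L² / ||u'||_L² = 5*sqrt(14)/14.
Sharp Poincaré constant on H^1_0(0, 5) is C_P = L/π = 5/π, achieved by sin(π/5·x).
A polynomial bump cannot attain the sharp Poincaré constant (only the first sine eigenfunction does), so the ratio is strictly less than C_P, consistent with ||u||_L² ≤ C_P ||u'||_L².


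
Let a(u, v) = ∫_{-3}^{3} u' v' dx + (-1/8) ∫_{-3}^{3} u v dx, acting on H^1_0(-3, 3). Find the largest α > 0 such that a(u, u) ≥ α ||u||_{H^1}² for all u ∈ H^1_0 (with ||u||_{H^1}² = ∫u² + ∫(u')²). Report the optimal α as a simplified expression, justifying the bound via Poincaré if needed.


α = (-9/2 + π^2)/(π^2 + 36)

Coercivity of a(·,·) on H^1_0(-3, 3) means a(u, u) ≥ α ||u||_{H^1}² for every u ∈ H^1_0.
The interval has length L = 6, and Poincaré/coercivity depend only on L. Here a(u, u) = ∫(u')² + (-1/8)·∫u².
Here c = -1/8 < 0 with |c| < (π/L)² = π^2/36, so coercivity still holds. The condition a(u,u) ≥ α||u||_{H^1}² reads (1−α)∫(u')² ≥ (α−c)∫u². Any admissible α is ≤ 1 (rapidly oscillating u have ∫u²/∫(u')² → 0), and α = 1 would force 0 ≥ (1−c)∫u², impossible since c < 1; so 1−α > 0. By the sharp Poincaré inequality on H^1_0 of an interval of length L, ∫(u')² ≥ (π/L)²∫u² with equality for the first sine mode sin(π(x−x₀)/L) (x₀ the left endpoint), so the inequality holds for all u iff (1−α)(π/L)² ≥ α − c, i.e. α ≤ ((π/L)² + c)/((π/L)² + 1) = (1 + c(L/π)²)/(1 + (L/π)²). (Direct route, valid since c ≤ 0: Poincaré gives c∫u² ≥ c(L/π)²∫(u')², so a(u,u) ≥ (1 + c(L/π)²)∫(u')², while ||u||_{H^1}² ≤ (1 + (L/π)²)∫(u')²; dividing yields the same α.) With (π/L)² = π^2/36 and c = -1/8, the largest admissible constant is α = ((π/L)² + c)/((π/L)² + 1).
Simplifying, α = (-9/2 + π^2)/(π^2 + 36).


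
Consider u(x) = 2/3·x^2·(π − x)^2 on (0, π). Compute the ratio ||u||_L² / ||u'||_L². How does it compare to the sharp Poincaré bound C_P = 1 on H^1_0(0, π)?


||u||_L² / ||u'||_L² = sqrt(3)*π/6 < C_P = 1.

u(x) = 2/3·x^2·(π − x)^2, so u'(x) = 4*x*(x - π)*(2*x - π)/3.
u(x) = 2/3·x^2·(π − x)^2 vanishes at x = 0 and x = π, so u ∈ H^1_0(0, π). Differentiate via the product rule and integrate the resulting polynomials term by term.
  ∫_0^π u² dx = ∫_0^π (4*x^8/9 - 16*π*x^7/9 + 8*π^2*x^6/3 - 16*π^3*x^5/9 + 4*π^4*x^4/9) dx. Term by term:
    ∫_0^π 4*x^8/9 dx = 4*π^9/81;  ∫_0^π -16*π*x^7/9 dx = -2*π^9/9;  ∫_0^π 8*π^2*x^6/3 dx = 8*π^9/21;
    ∫_0^π -16*π^3*x^5/9 dx = -8*π^9/27;  ∫_0^π 4*π^4*x^4/9 dx = 4*π^9/45.
  Sum: 4*π^9/81 − 2*π^9/9 + 8*π^9/21 − 8*π^9/27 + 4*π^9/45 = 2*π^9/2835.
  ∫_0^π (u')² dx = ∫_0^π (64*x^6/9 - 64*π*x^5/3 + 208*π^2*x^4/9 - 32*π^3*x^3/3 + 16*π^4*x^2/9) dx. Term by term:
    ∫_0^π 64*x^6/9 dx = 64*π^7/63;  ∫_0^π -64*π*x^5/3 dx = -32*π^7/9;  ∫_0^π 208*π^2*x^4/9 dx = 208*π^7/45;
    ∫_0^π -32*π^3*x^3/3 dx = -8*π^7/3;  ∫_0^π 16*π^4*x^2/9 dx = 16*π^7/27.
  Sum: 64*π^7/63 − 32*π^7/9 + 208*π^7/45 − 8*π^7/3 + 16*π^7/27 = 8*π^7/945.
∫_0^π u² dx = 2*π^9/2835, so ||u||_L² = sqrt(70)*π^(9/2)/315.
∫_0^π (u')² dx = 8*π^7/945, so ||u'||_L² = 2*sqrt(210)*π^(7/2)/315.
Ratio ||u||_L² / ||u'||_L² = sqrt(3)*π/6.
Sharp Poincaré constant on H^1_0(0, π) is C_P = L/π = 1, achieved by sin(x).
A polynomial bump cannot attain the sharp Poincaré constant (only the first sine eigenfunction does), so the ratio is strictly less than C_P, consistent with ||u||_L² ≤ C_P ||u'||_L².


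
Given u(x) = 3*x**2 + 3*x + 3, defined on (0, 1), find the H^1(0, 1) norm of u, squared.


||u||_{H^1}^2 = 723/10

The H^1 norm (squared) on an interval (0, L) is
  ||u||_{H^1}^2 = ∫_0^L u(x)^2 dx + ∫_0^L u'(x)^2 dx.
Compute u'(x) = 6*x + 3.
Then u(x)^2 = 9*x**4 + 18*x**3 + 27*x**2 + 18*x + 9 and u'(x)^2 = 36*x**2 + 36*x + 9.
Integrate each monomial from 0 to 1 using ∫_0^1 c·x^n dx = c·1^(n+1)/(n+1):
  ∫_0^1 u(x)^2 dx = ∫_0^1 (9*x^4 + 18*x^3 + 27*x^2 + 18*x + 9) dx. Term by term:
    ∫_0^1 9*x^4 dx = 9/5;  ∫_0^1 18*x^3 dx = 9/2;  ∫_0^1 27*x^2 dx = 9;
    ∫_0^1 18*x dx = 9;  ∫_0^1 9 dx = 9.
  Sum: 9/5 + 9/2 + 9 + 9 + 9 = 333/10.
  ∫_0^1 u'(x)^2 dx = ∫_0^1 (36*x^2 + 36*x + 9) dx. Term by term:
    ∫_0^1 36*x^2 dx = 12;  ∫_0^1 36*x dx = 18;  ∫_0^1 9 dx = 9.
  Sum: 12 + 18 + 9 = 39.
Adding: ||u||_{H^1}^2 = 333/10 + 39 = 723/10.


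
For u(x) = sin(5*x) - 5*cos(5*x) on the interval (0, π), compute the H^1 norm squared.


||u||_{H^1(0,π)}^2 = 338*π

u'(x) = 25*sin(5*x) + 5*cos(5*x).
Expand u² and (u')² and integrate term by term on (0, π), using: for integers n ≥ 1, ∫_0^π sin²(nx) dx = ∫_0^π cos²(nx) dx = π/2; for n ≠ n', ∫_0^π sin(nx)sin(n'x) dx = ∫_0^π cos(nx)cos(n'x) dx = 0; and by product-to-sum, ∫_0^π sin(nx)cos(n'x) dx = ½∫_0^π [sin((n+n')x) + sin((n−n')x)] dx, which is 0 when n+n' is even and 2n/(n²−n'²) when n+n' is odd (it need not vanish on (0, π)).
  u² squared terms: (-5)²·∫cos(5x)² dx = 25·π/2 = 25*π/2;  (1)²·∫sin(5x)² dx = 1·π/2 = π/2.
  u² cross terms: 2·(-5)·(1)·∫cos(5x)·sin(5x) dx = -10·(0) = 0.
  So ∫_0^π u² dx = 25*π/2 + π/2 + 0 = 13*π.
  (u')² squared terms: (5)²·∫cos(5x)² dx = 25·π/2 = 25*π/2;  (25)²·∫sin(5x)² dx = 625·π/2 = 625*π/2.
  (u')² cross terms: 2·(5)·(25)·∫cos(5x)·sin(5x) dx = 250·(0) = 0.
  So ∫_0^π (u')² dx = 25*π/2 + 625*π/2 + 0 = 325*π.
||u||_{H^1}^2 = (13*π) + (325*π) = 338*π.


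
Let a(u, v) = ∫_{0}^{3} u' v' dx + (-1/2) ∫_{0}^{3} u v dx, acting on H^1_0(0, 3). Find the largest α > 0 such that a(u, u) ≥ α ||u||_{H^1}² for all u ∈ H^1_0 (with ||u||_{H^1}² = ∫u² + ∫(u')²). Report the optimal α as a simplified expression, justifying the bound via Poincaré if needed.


α = (-9/2 + π^2)/(9 + π^2)

Coercivity of a(·,·) on H^1_0(0, 3) means a(u, u) ≥ α ||u||_{H^1}² for every u ∈ H^1_0.
The interval has length L = 3, and Poincaré/coercivity depend only on L. Here a(u, u) = ∫(u')² + (-1/2)·∫u².
Here c = -1/2 < 0 with |c| < (π/L)² = π^2/9, so coercivity still holds. The condition a(u,u) ≥ α||u||_{H^1}² reads (1−α)∫(u')² ≥ (α−c)∫u². Any admissible α is ≤ 1 (rapidly oscillating u have ∫u²/∫(u')² → 0), and α = 1 would force 0 ≥ (1−c)∫u², impossible since c < 1; so 1−α > 0. By the sharp Poincaré inequality on H^1_0 of an interval of length L, ∫(u')² ≥ (π/L)²∫u² with equality for the first sine mode sin(π(x−x₀)/L) (x₀ the left endpoint), so the inequality holds for all u iff (1−α)(π/L)² ≥ α − c, i.e. α ≤ ((π/L)² + c)/((π/L)² + 1) = (1 + c(L/π)²)/(1 + (L/π)²). (Direct route, valid since c ≤ 0: Poincaré gives c∫u² ≥ c(L/π)²∫(u')², so a(u,u) ≥ (1 + c(L/π)²)∫(u')², while ||u||_{H^1}² ≤ (1 + (L/π)²)∫(u')²; dividing yields the same α.) With (π/L)² = π^2/9 and c = -1/2, the largest admissible constant is α = ((π/L)² + c)/((π/L)² + 1).
Simplifying, α = (-9/2 + π^2)/(9 + π^2).


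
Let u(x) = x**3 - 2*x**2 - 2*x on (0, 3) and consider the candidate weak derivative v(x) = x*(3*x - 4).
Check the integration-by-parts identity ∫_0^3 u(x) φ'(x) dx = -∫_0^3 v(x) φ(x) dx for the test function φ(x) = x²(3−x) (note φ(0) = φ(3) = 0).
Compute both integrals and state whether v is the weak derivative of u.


LHS = -54/5, RHS = -243/10. No, v is not the weak derivative of u.

u(x) = x**3 - 2*x**2 - 2*x, classical derivative u'(x) = 3*x**2 - 4*x - 2.
φ(x) = x²(3−x), so φ'(x) = 3*x*(2 - x).
Note φ(0) = φ(3) = 0, so the boundary term u·φ vanishes.
LHS = ∫_0^3 u(x) φ'(x) dx = ∫_0^3 (-3*x^5 + 12*x^4 - 6*x^3 - 12*x^2) dx. Term by term:
  ∫_0^3 -3*x^5 dx = -729/2;  ∫_0^3 12*x^4 dx = 2916/5;  ∫_0^3 -6*x^3 dx = -243/2;
  ∫_0^3 -12*x^2 dx = -108.
Sum: -729/2 + 2916/5 − 243/2 − 108 = -54/5.
So LHS = -54/5.
∫_0^3 v(x) φ(x) dx = ∫_0^3 (-3*x^5 + 13*x^4 - 12*x^3) dx. Term by term:
  ∫_0^3 -3*x^5 dx = -729/2;  ∫_0^3 13*x^4 dx = 3159/5;  ∫_0^3 -12*x^3 dx = -243.
Sum: -729/2 + 3159/5 − 243 = 243/10.
So RHS = -∫_0^3 v(x) φ(x) dx = -243/10.
LHS − RHS = 27/2 ≠ 0, so the identity fails.
(For a valid weak derivative the identity must hold for EVERY test function, in particular this one. The failure shows v is NOT the weak derivative of u.)
Correct weak derivative would be u'(x) = 3*x**2 - 4*x - 2.


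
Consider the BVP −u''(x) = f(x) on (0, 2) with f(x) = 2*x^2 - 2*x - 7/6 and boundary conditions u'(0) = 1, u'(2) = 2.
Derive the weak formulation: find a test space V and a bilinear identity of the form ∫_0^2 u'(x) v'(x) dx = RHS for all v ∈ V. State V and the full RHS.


V = H^1(0, 2) (v unrestricted at boundary; u is determined up to an additive constant); weak form: ∫_0^2 u'v' dx = ∫_0^2 (2*x^2 - 2*x - 7/6) v dx + 2·v(2) − v(0) for all v ∈ V.

Multiply both sides by a test function v and integrate from 0 to 2:
  ∫_0^2 −u''(x) v(x) dx = ∫_0^2 f(x) v(x) dx.
Integrate the LHS by parts once:
  ∫_0^2 −u'' v dx = −[u'(x) v(x)]_0^2 + ∫_0^2 u'(x) v'(x) dx.
Thus ∫_0^2 u'(x) v'(x) dx = ∫_0^2 f(x) v(x) dx + [u'(x) v(x)]_0^2.
Choose V so that boundary terms are either known or forced to vanish.
u has inhomogeneous Neumann u'(0) = 1, u'(2) = 2. [u' v]_0^2 = (2)·v(2) − (1)·v(0) = 2·v(2) − v(0). Take V = H^1(0, 2); boundary term becomes part of RHS.
Weak formulation: find u (satisfying any essential BC) such that ∫_0^2 u'(x) v'(x) dx = ∫_0^2 f v dx + 2·v(2) − v(0) for all v ∈ V (Neumann data are natural BCs: they enter the RHS as boundary terms).
Substituting f(x) = 2*x^2 - 2*x - 7/6, the right-hand side is ∫_0^2 (2*x^2 - 2*x - 7/6) v dx + 2·v(2) − v(0).
Compatibility check (pure Neumann): taking v ≡ 1 ∈ V gives 0 = ∫_0^2 f dx + (2) − (1), i.e. ∫_0^2 f dx must equal u'(0) − u'(2) = -1. Indeed ∫_0^2 (2*x^2 - 2*x - 7/6) dx = -1, so the data are compatible. The solution is then unique only up to an additive constant (fix it e.g. by requiring ∫_0^2 u dx = 0).


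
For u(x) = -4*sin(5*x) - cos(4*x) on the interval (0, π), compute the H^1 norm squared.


||u||_{H^1(0,π)}^2 = 1360/9 + 433*π/2

u'(x) = 4*sin(4*x) - 20*cos(5*x).
Expand u² and (u')² and integrate term by term on (0, π), using: for integers n ≥ 1, ∫_0^π sin²(nx) dx = ∫_0^π cos²(nx) dx = π/2; for n ≠ n', ∫_0^π sin(nx)sin(n'x) dx = ∫_0^π cos(nx)cos(n'x) dx = 0; and by product-to-sum, ∫_0^π sin(nx)cos(n'x) dx = ½∫_0^π [sin((n+n')x) + sin((n−n')x)] dx, which is 0 when n+n' is even and 2n/(n²−n'²) when n+n' is odd (it need not vanish on (0, π)).
  u² squared terms: (-1)²·∫cos(4x)² dx = 1·π/2 = π/2;  (-4)²·∫sin(5x)² dx = 16·π/2 = 8*π.
  u² cross terms: 2·(-1)·(-4)·∫cos(4x)·sin(5x) dx = 8·(10/9) = 80/9.
  So ∫_0^π u² dx = π/2 + 8*π + 80/9 = 80/9 + 17*π/2.
  (u')² squared terms: (-20)²·∫cos(5x)² dx = 400·π/2 = 200*π;  (4)²·∫sin(4x)² dx = 16·π/2 = 8*π.
  (u')² cross terms: 2·(-20)·(4)·∫cos(5x)·sin(4x) dx = -160·(-8/9) = 1280/9.
  So ∫_0^π (u')² dx = 200*π + 8*π + 1280/9 = 1280/9 + 208*π.
||u||_{H^1}^2 = (80/9 + 17*π/2) + (1280/9 + 208*π) = 1360/9 + 433*π/2.


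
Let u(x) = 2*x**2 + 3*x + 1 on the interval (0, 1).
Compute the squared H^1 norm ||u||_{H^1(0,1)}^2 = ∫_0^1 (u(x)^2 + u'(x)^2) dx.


||u||_{H^1}^2 = 577/15

The H^1 norm (squared) on an interval (0, L) is
  ||u||_{H^1}^2 = ∫_0^L u(x)^2 dx + ∫_0^L u'(x)^2 dx.
Compute u'(x) = 4*x + 3.
Then u(x)^2 = 4*x**4 + 12*x**3 + 13*x**2 + 6*x + 1 and u'(x)^2 = 16*x**2 + 24*x + 9.
Integrate each monomial from 0 to 1 using ∫_0^1 c·x^n dx = c·1^(n+1)/(n+1):
  ∫_0^1 u(x)^2 dx = ∫_0^1 (4*x^4 + 12*x^3 + 13*x^2 + 6*x + 1) dx. Term by term:
    ∫_0^1 4*x^4 dx = 4/5;  ∫_0^1 12*x^3 dx = 3;  ∫_0^1 13*x^2 dx = 13/3;
    ∫_0^1 6*x dx = 3;  ∫_0^1 1 dx = 1.
  Sum: 4/5 + 3 + 13/3 + 3 + 1 = 182/15.
  ∫_0^1 u'(x)^2 dx = ∫_0^1 (16*x^2 + 24*x + 9) dx. Term by term:
    ∫_0^1 16*x^2 dx = 16/3;  ∫_0^1 24*x dx = 12;  ∫_0^1 9 dx = 9.
  Sum: 16/3 + 12 + 9 = 79/3.
Adding: ||u||_{H^1}^2 = 182/15 + 79/3 = 577/15.


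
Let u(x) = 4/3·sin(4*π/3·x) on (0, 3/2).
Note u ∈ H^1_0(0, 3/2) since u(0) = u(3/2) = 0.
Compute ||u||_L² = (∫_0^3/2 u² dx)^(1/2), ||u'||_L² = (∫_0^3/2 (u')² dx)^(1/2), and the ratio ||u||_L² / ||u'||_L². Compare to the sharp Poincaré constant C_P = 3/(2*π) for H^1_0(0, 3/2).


||u||_L² / ||u'||_L² = 3/(4*π) < C_P = 3/(2*π).

u(x) = 4/3·sin(4*π/3·x), so u'(x) = 16*π*cos(4*π*x/3)/9.
Writing u(x) = A·sin(kπx/L) with A = 4/3 and k = 2, use ∫_0^L sin²(kπx/L) dx = L/2 and ∫_0^L cos²(kπx/L) dx = L/2.
u² = 16/9·sin²(4*π/3·x) and (u')² = 256*π^2/81·cos²(4*π/3·x), and each of sin², cos² integrates to L/2 = 3/4 over (0, 3/2).
∫_0^3/2 u² dx = 4/3, so ||u||_L² = 2*sqrt(3)/3.
∫_0^3/2 (u')² dx = 64*π^2/27, so ||u'||_L² = 8*sqrt(3)*π/9.
Ratio ||u||_L² / ||u'||_L² = 3/(4*π).
Sharp Poincaré constant on H^1_0(0, 3/2) is C_P = L/π = 3/(2*π), achieved by sin(2*π/3·x).
This is the k = 2 harmonic; the ratio L/(kπ) is strictly less than C_P = L/π, consistent with the sharp inequality ||u||_L² ≤ C_P ||u'||_L².


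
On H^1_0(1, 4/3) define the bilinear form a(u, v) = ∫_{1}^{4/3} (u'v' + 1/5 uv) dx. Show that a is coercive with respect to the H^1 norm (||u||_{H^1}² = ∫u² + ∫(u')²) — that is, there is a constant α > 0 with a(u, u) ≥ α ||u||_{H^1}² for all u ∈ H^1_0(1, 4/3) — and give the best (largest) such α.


α = (1 + 45*π^2)/(5*(1 + 9*π^2))

Coercivity of a(·,·) on H^1_0(1, 4/3) means a(u, u) ≥ α ||u||_{H^1}² for every u ∈ H^1_0.
The interval has length L = 1/3, and Poincaré/coercivity depend only on L. Here a(u, u) = ∫(u')² + (1/5)·∫u².
Here 0 < c = 1/5 < 1. The condition a(u,u) ≥ α||u||_{H^1}² reads (1−α)∫(u')² ≥ (α−c)∫u². Any admissible α is ≤ 1 (rapidly oscillating u have ∫u²/∫(u')² → 0), and α = 1 would force 0 ≥ (1−c)∫u², impossible since c < 1; so 1−α > 0. By the sharp Poincaré inequality on H^1_0 of an interval of length L, ∫(u')² ≥ (π/L)²∫u² with equality for the first sine mode sin(π(x−x₀)/L) (x₀ the left endpoint), so the inequality holds for all u iff (1−α)(π/L)² ≥ α − c, i.e. α ≤ ((π/L)² + c)/((π/L)² + 1) = (1 + c(L/π)²)/(1 + (L/π)²). With (π/L)² = 9*π^2 and c = 1/5, the largest admissible constant is α = ((π/L)² + c)/((π/L)² + 1).
Simplifying, α = (1 + 45*π^2)/(5*(1 + 9*π^2)).


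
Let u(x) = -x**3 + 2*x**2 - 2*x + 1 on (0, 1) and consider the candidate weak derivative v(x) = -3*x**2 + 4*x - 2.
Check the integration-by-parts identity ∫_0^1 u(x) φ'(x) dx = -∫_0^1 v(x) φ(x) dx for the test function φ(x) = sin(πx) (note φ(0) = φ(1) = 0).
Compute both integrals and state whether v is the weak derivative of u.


LHS = -12/π^3 + 3/π, RHS = -12/π^3 + 3/π. Yes, v = u' weakly.

u(x) = -x**3 + 2*x**2 - 2*x + 1, classical derivative u'(x) = -3*x**2 + 4*x - 2.
φ(x) = sin(πx), so φ'(x) = π*cos(π*x).
Note φ(0) = φ(1) = 0, so the boundary term u·φ vanishes.
LHS = ∫_0^1 u(x) φ'(x) dx = ∫_0^1 (-π*x^3*cos(π*x) + 2*π*x^2*cos(π*x) - 2*π*x*cos(π*x) + π*cos(π*x)) dx. Term by term:
  ∫_0^1 π*cos(π*x) dx = 0;  ∫_0^1 -π*x^3*cos(π*x) dx = -12/π^3 + 3/π;  ∫_0^1 -2*π*x*cos(π*x) dx = 4/π;
  ∫_0^1 2*π*x^2*cos(π*x) dx = -4/π.
Sum: 0 + -12/π^3 + 3/π + 4/π − 4/π = -12/π^3 + 3/π.
So LHS = -12/π^3 + 3/π.
∫_0^1 v(x) φ(x) dx = ∫_0^1 (-3*x^2*sin(π*x) + 4*x*sin(π*x) - 2*sin(π*x)) dx. Term by term:
  ∫_0^1 -2*sin(π*x) dx = -4/π;  ∫_0^1 -3*x^2*sin(π*x) dx = -3/π + 12/π^3;  ∫_0^1 4*x*sin(π*x) dx = 4/π.
Sum: -4/π + -3/π + 12/π^3 + 4/π = -3/π + 12/π^3.
So RHS = -∫_0^1 v(x) φ(x) dx = -12/π^3 + 3/π.
LHS = RHS, so the identity holds for this test φ.
Moreover u is smooth here and v(x) = u'(x) = -3*x**2 + 4*x - 2 pointwise, so the identity holds for every test function. Hence v is the weak derivative of u.


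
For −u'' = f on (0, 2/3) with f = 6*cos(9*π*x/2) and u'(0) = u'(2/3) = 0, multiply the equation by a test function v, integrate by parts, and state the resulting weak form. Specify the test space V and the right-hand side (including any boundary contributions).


V = H^1(0, 2/3) (no boundary constraint on v; u is determined up to an additive constant); weak form: ∫_0^2/3 u'v' dx = ∫_0^2/3 (6*cos(9*π*x/2)) v dx for all v ∈ V.

Multiply both sides by a test function v and integrate from 0 to 2/3:
  ∫_0^2/3 −u''(x) v(x) dx = ∫_0^2/3 f(x) v(x) dx.
Integrate the LHS by parts once:
  ∫_0^2/3 −u'' v dx = −[u'(x) v(x)]_0^2/3 + ∫_0^2/3 u'(x) v'(x) dx.
Thus ∫_0^2/3 u'(x) v'(x) dx = ∫_0^2/3 f(x) v(x) dx + [u'(x) v(x)]_0^2/3.
Choose V so that boundary terms are either known or forced to vanish.
u has homogeneous Neumann: u'(0) = u'(2/3) = 0. So [u' v]_0^2/3 = 0·v(2/3) − 0·v(0) = 0 for any v; take V = H^1(0, 2/3).
Weak formulation: find u (satisfying any essential BC) such that ∫_0^2/3 u'(x) v'(x) dx = ∫_0^2/3 f v dx for all v ∈ V (homogeneous Neumann, so boundary terms vanish).
Substituting f(x) = 6*cos(9*π*x/2), the right-hand side is ∫_0^2/3 (6*cos(9*π*x/2)) v dx.
Compatibility check (pure Neumann): taking v ≡ 1 ∈ V gives 0 = ∫_0^2/3 f dx + (0) − (0), i.e. ∫_0^2/3 f dx must equal u'(0) − u'(2/3) = 0. Indeed ∫_0^2/3 (6*cos(9*π*x/2)) dx = 0, so the data are compatible. The solution is then unique only up to an additive constant (fix it e.g. by requiring ∫_0^2/3 u dx = 0).


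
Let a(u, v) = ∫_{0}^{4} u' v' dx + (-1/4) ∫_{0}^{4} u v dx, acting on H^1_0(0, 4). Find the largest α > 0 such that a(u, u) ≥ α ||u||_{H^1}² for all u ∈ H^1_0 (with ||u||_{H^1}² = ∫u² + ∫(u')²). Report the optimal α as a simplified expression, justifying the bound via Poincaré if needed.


α = (-4 + π^2)/(π^2 + 16)

Coercivity of a(·,·) on H^1_0(0, 4) means a(u, u) ≥ α ||u||_{H^1}² for every u ∈ H^1_0.
The interval has length L = 4, and Poincaré/coercivity depend only on L. Here a(u, u) = ∫(u')² + (-1/4)·∫u².
Here c = -1/4 < 0 with |c| < (π/L)² = π^2/16, so coercivity still holds. The condition a(u,u) ≥ α||u||_{H^1}² reads (1−α)∫(u')² ≥ (α−c)∫u². Any admissible α is ≤ 1 (rapidly oscillating u have ∫u²/∫(u')² → 0), and α = 1 would force 0 ≥ (1−c)∫u², impossible since c < 1; so 1−α > 0. By the sharp Poincaré inequality on H^1_0 of an interval of length L, ∫(u')² ≥ (π/L)²∫u² with equality for the first sine mode sin(π(x−x₀)/L) (x₀ the left endpoint), so the inequality holds for all u iff (1−α)(π/L)² ≥ α − c, i.e. α ≤ ((π/L)² + c)/((π/L)² + 1) = (1 + c(L/π)²)/(1 + (L/π)²). (Direct route, valid since c ≤ 0: Poincaré gives c∫u² ≥ c(L/π)²∫(u')², so a(u,u) ≥ (1 + c(L/π)²)∫(u')², while ||u||_{H^1}² ≤ (1 + (L/π)²)∫(u')²; dividing yields the same α.) With (π/L)² = π^2/16 and c = -1/4, the largest admissible constant is α = ((π/L)² + c)/((π/L)² + 1).
Simplifying, α = (-4 + π^2)/(π^2 + 16).


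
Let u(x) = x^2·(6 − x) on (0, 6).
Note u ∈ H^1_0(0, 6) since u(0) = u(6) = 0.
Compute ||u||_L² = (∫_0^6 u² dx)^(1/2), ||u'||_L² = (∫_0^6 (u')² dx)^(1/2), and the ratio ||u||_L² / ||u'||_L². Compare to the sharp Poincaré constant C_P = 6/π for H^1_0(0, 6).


||u||_L² / ||u'||_L² = 3*sqrt(14)/7 < C_P = 6/π.

u(x) = x^2·(6 − x), so u'(x) = 3*x*(4 - x).
u(x) = x^2·(6 − x) vanishes at x = 0 and x = 6, so u ∈ H^1_0(0, 6). Differentiate via the product rule and integrate the resulting polynomials term by term.
  ∫_0^6 u² dx = ∫_0^6 (x^6 - 12*x^5 + 36*x^4) dx. Term by term:
    ∫_0^6 x^6 dx = 279936/7;  ∫_0^6 -12*x^5 dx = -93312;  ∫_0^6 36*x^4 dx = 279936/5.
  Sum: 279936/7 − 93312 + 279936/5 = 93312/35.
  ∫_0^6 (u')² dx = ∫_0^6 (9*x^4 - 72*x^3 + 144*x^2) dx. Term by term:
    ∫_0^6 9*x^4 dx = 69984/5;  ∫_0^6 -72*x^3 dx = -23328;  ∫_0^6 144*x^2 dx = 10368.
  Sum: 69984/5 − 23328 + 10368 = 5184/5.
∫_0^6 u² dx = 93312/35, so ||u||_L² = 216*sqrt(70)/35.
∫_0^6 (u')² dx = 5184/5, so ||u'||_L² = 72*sqrt(5)/5.
Ratio ||u||_L² / ||u'||_L² = 3*sqrt(14)/7.
Sharp Poincaré constant on H^1_0(0, 6) is C_P = L/π = 6/π, achieved by sin(π/6·x).
A polynomial bump cannot attain the sharp Poincaré constant (only the first sine eigenfunction does), so the ratio is strictly less than C_P, consistent with ||u||_L² ≤ C_P ||u'||_L².


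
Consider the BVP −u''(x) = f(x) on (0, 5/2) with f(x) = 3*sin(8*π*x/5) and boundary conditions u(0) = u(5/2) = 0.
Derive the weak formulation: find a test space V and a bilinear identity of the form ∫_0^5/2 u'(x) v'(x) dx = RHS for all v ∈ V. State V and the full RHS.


V = H^1_0(0, 5/2) (so v(0) = v(5/2) = 0); weak form: ∫_0^5/2 u'v' dx = ∫_0^5/2 (3*sin(8*π*x/5)) v dx for all v ∈ V.

Multiply both sides by a test function v and integrate from 0 to 5/2:
  ∫_0^5/2 −u''(x) v(x) dx = ∫_0^5/2 f(x) v(x) dx.
Integrate the LHS by parts once:
  ∫_0^5/2 −u'' v dx = −[u'(x) v(x)]_0^5/2 + ∫_0^5/2 u'(x) v'(x) dx.
Thus ∫_0^5/2 u'(x) v'(x) dx = ∫_0^5/2 f(x) v(x) dx + [u'(x) v(x)]_0^5/2.
Choose V so that boundary terms are either known or forced to vanish.
u is Dirichlet: u(0) = u(5/2) = 0. Let V = H^1_0(0, 5/2); then v(0) = v(5/2) = 0, and [u' v]_0^5/2 = 0.
Weak formulation: find u (satisfying any essential BC) such that ∫_0^5/2 u'(x) v'(x) dx = ∫_0^5/2 f v dx for all v ∈ V.
Substituting f(x) = 3*sin(8*π*x/5), the right-hand side is ∫_0^5/2 (3*sin(8*π*x/5)) v dx.


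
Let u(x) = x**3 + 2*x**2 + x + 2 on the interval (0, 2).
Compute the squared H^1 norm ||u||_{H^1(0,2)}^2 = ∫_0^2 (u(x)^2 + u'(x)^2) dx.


||u||_{H^1}^2 = 8434/21

The H^1 norm (squared) on an interval (0, L) is
  ||u||_{H^1}^2 = ∫_0^L u(x)^2 dx + ∫_0^L u'(x)^2 dx.
Compute u'(x) = 3*x**2 + 4*x + 1.
Then u(x)^2 = x**6 + 4*x**5 + 6*x**4 + 8*x**3 + 9*x**2 + 4*x + 4 and u'(x)^2 = 9*x**4 + 24*x**3 + 22*x**2 + 8*x + 1.
Integrate each monomial from 0 to 2 using ∫_0^2 c·x^n dx = c·2^(n+1)/(n+1):
  ∫_0^2 u(x)^2 dx = ∫_0^2 (x^6 + 4*x^5 + 6*x^4 + 8*x^3 + 9*x^2 + 4*x + 4) dx. Term by term:
    ∫_0^2 x^6 dx = 128/7;  ∫_0^2 4*x^5 dx = 128/3;  ∫_0^2 6*x^4 dx = 192/5;
    ∫_0^2 8*x^3 dx = 32;  ∫_0^2 9*x^2 dx = 24;  ∫_0^2 4*x dx = 8;
    ∫_0^2 4 dx = 8.
  Sum: 128/7 + 128/3 + 192/5 + 32 + 24 + 8 + 8 = 17992/105.
  ∫_0^2 u'(x)^2 dx = ∫_0^2 (9*x^4 + 24*x^3 + 22*x^2 + 8*x + 1) dx. Term by term:
    ∫_0^2 9*x^4 dx = 288/5;  ∫_0^2 24*x^3 dx = 96;  ∫_0^2 22*x^2 dx = 176/3;
    ∫_0^2 8*x dx = 16;  ∫_0^2 1 dx = 2.
  Sum: 288/5 + 96 + 176/3 + 16 + 2 = 3454/15.
Adding: ||u||_{H^1}^2 = 17992/105 + 3454/15 = 8434/21.


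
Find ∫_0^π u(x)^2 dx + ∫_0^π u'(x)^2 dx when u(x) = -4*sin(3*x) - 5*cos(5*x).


||u||_{H^1(0,π)}^2 = 405*π

u'(x) = 25*sin(5*x) - 12*cos(3*x).
Expand u² and (u')² and integrate term by term on (0, π), using: for integers n ≥ 1, ∫_0^π sin²(nx) dx = ∫_0^π cos²(nx) dx = π/2; for n ≠ n', ∫_0^π sin(nx)sin(n'x) dx = ∫_0^π cos(nx)cos(n'x) dx = 0; and by product-to-sum, ∫_0^π sin(nx)cos(n'x) dx = ½∫_0^π [sin((n+n')x) + sin((n−n')x)] dx, which is 0 when n+n' is even and 2n/(n²−n'²) when n+n' is odd (it need not vanish on (0, π)).
  u² squared terms: (-5)²·∫cos(5x)² dx = 25·π/2 = 25*π/2;  (-4)²·∫sin(3x)² dx = 16·π/2 = 8*π.
  u² cross terms: 2·(-5)·(-4)·∫cos(5x)·sin(3x) dx = 40·(0) = 0.
  So ∫_0^π u² dx = 25*π/2 + 8*π + 0 = 41*π/2.
  (u')² squared terms: (-12)²·∫cos(3x)² dx = 144·π/2 = 72*π;  (25)²·∫sin(5x)² dx = 625·π/2 = 625*π/2.
  (u')² cross terms: 2·(-12)·(25)·∫cos(3x)·sin(5x) dx = -600·(0) = 0.
  So ∫_0^π (u')² dx = 72*π + 625*π/2 + 0 = 769*π/2.
||u||_{H^1}^2 = (41*π/2) + (769*π/2) = 405*π.


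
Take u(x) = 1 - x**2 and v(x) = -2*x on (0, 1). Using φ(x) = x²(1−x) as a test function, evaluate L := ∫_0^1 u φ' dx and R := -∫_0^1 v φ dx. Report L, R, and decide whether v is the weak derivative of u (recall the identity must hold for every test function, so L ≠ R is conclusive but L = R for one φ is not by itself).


LHS = 1/10, RHS = 1/10. Yes, v = u' weakly.

u(x) = 1 - x**2, classical derivative u'(x) = -2*x.
φ(x) = x²(1−x), so φ'(x) = x*(2 - 3*x).
Note φ(0) = φ(1) = 0, so the boundary term u·φ vanishes.
LHS = ∫_0^1 u(x) φ'(x) dx = ∫_0^1 (3*x^4 - 2*x^3 - 3*x^2 + 2*x) dx. Term by term:
  ∫_0^1 3*x^4 dx = 3/5;  ∫_0^1 -2*x^3 dx = -1/2;  ∫_0^1 -3*x^2 dx = -1;
  ∫_0^1 2*x dx = 1.
Sum: 3/5 − 1/2 − 1 + 1 = 1/10.
So LHS = 1/10.
∫_0^1 v(x) φ(x) dx = ∫_0^1 (2*x^4 - 2*x^3) dx. Term by term:
  ∫_0^1 2*x^4 dx = 2/5;  ∫_0^1 -2*x^3 dx = -1/2.
Sum: 2/5 − 1/2 = -1/10.
So RHS = -∫_0^1 v(x) φ(x) dx = 1/10.
LHS = RHS, so the identity holds for this test φ.
Moreover u is smooth here and v(x) = u'(x) = -2*x pointwise, so the identity holds for every test function. Hence v is the weak derivative of u.


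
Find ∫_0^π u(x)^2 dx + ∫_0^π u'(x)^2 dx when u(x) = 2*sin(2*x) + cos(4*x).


||u||_{H^1(0,π)}^2 = 37*π/2

u'(x) = -4*sin(4*x) + 4*cos(2*x).
Expand u² and (u')² and integrate term by term on (0, π), using: for integers n ≥ 1, ∫_0^π sin²(nx) dx = ∫_0^π cos²(nx) dx = π/2; for n ≠ n', ∫_0^π sin(nx)sin(n'x) dx = ∫_0^π cos(nx)cos(n'x) dx = 0; and by product-to-sum, ∫_0^π sin(nx)cos(n'x) dx = ½∫_0^π [sin((n+n')x) + sin((n−n')x)] dx, which is 0 when n+n' is even and 2n/(n²−n'²) when n+n' is odd (it need not vanish on (0, π)).
  u² squared terms: (2)²·∫sin(2x)² dx = 4·π/2 = 2*π;  (1)²·∫cos(4x)² dx = 1·π/2 = π/2.
  u² cross terms: 2·(2)·(1)·∫sin(2x)·cos(4x) dx = 4·(0) = 0.
  So ∫_0^π u² dx = 2*π + π/2 + 0 = 5*π/2.
  (u')² squared terms: (-4)²·∫sin(4x)² dx = 16·π/2 = 8*π;  (4)²·∫cos(2x)² dx = 16·π/2 = 8*π.
  (u')² cross terms: 2·(-4)·(4)·∫sin(4x)·cos(2x) dx = -32·(0) = 0.
  So ∫_0^π (u')² dx = 8*π + 8*π + 0 = 16*π.
||u||_{H^1}^2 = (5*π/2) + (16*π) = 37*π/2.


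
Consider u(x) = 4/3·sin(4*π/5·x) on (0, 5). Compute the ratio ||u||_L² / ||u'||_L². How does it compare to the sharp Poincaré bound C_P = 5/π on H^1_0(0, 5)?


||u||_L² / ||u'||_L² = 5/(4*π) < C_P = 5/π.

u(x) = 4/3·sin(4*π/5·x), so u'(x) = 16*π*cos(4*π*x/5)/15.
Writing u(x) = A·sin(kπx/L) with A = 4/3 and k = 4, use ∫_0^L sin²(kπx/L) dx = L/2 and ∫_0^L cos²(kπx/L) dx = L/2.
u² = 16/9·sin²(4*π/5·x) and (u')² = 256*π^2/225·cos²(4*π/5·x), and each of sin², cos² integrates to L/2 = 5/2 over (0, 5).
∫_0^5 u² dx = 40/9, so ||u||_L² = 2*sqrt(10)/3.
∫_0^5 (u')² dx = 128*π^2/45, so ||u'||_L² = 8*sqrt(10)*π/15.
Ratio ||u||_L² / ||u'||_L² = 5/(4*π).
Sharp Poincaré constant on H^1_0(0, 5) is C_P = L/π = 5/π, achieved by sin(π/5·x).
This is the k = 4 harmonic; the ratio L/(kπ) is strictly less than C_P = L/π, consistent with the sharp inequality ||u||_L² ≤ C_P ||u'||_L².


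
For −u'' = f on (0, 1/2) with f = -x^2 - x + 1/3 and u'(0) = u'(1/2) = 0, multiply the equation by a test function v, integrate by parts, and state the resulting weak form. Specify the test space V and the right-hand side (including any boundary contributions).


V = H^1(0, 1/2) (no boundary constraint on v; u is determined up to an additive constant); weak form: ∫_0^1/2 u'v' dx = ∫_0^1/2 (-x^2 - x + 1/3) v dx for all v ∈ V.

Multiply both sides by a test function v and integrate from 0 to 1/2:
  ∫_0^1/2 −u''(x) v(x) dx = ∫_0^1/2 f(x) v(x) dx.
Integrate the LHS by parts once:
  ∫_0^1/2 −u'' v dx = −[u'(x) v(x)]_0^1/2 + ∫_0^1/2 u'(x) v'(x) dx.
Thus ∫_0^1/2 u'(x) v'(x) dx = ∫_0^1/2 f(x) v(x) dx + [u'(x) v(x)]_0^1/2.
Choose V so that boundary terms are either known or forced to vanish.
u has homogeneous Neumann: u'(0) = u'(1/2) = 0. So [u' v]_0^1/2 = 0·v(1/2) − 0·v(0) = 0 for any v; take V = H^1(0, 1/2).
Weak formulation: find u (satisfying any essential BC) such that ∫_0^1/2 u'(x) v'(x) dx = ∫_0^1/2 f v dx for all v ∈ V (homogeneous Neumann, so boundary terms vanish).
Substituting f(x) = -x^2 - x + 1/3, the right-hand side is ∫_0^1/2 (-x^2 - x + 1/3) v dx.
Compatibility check (pure Neumann): taking v ≡ 1 ∈ V gives 0 = ∫_0^1/2 f dx + (0) − (0), i.e. ∫_0^1/2 f dx must equal u'(0) − u'(1/2) = 0. Indeed ∫_0^1/2 (-x^2 - x + 1/3) dx = 0, so the data are compatible. The solution is then unique only up to an additive constant (fix it e.g. by requiring ∫_0^1/2 u dx = 0).


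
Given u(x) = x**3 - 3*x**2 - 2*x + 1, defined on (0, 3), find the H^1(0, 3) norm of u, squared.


||u||_{H^1}^2 = 8493/70

The H^1 norm (squared) on an interval (0, L) is
  ||u||_{H^1}^2 = ∫_0^L u(x)^2 dx + ∫_0^L u'(x)^2 dx.
Compute u'(x) = 3*x**2 - 6*x - 2.
Then u(x)^2 = x**6 - 6*x**5 + 5*x**4 + 14*x**3 - 2*x**2 - 4*x + 1 and u'(x)^2 = 9*x**4 - 36*x**3 + 24*x**2 + 24*x + 4.
Integrate each monomial from 0 to 3 using ∫_0^3 c·x^n dx = c·3^(n+1)/(n+1):
  ∫_0^3 u(x)^2 dx = ∫_0^3 (x^6 - 6*x^5 + 5*x^4 + 14*x^3 - 2*x^2 - 4*x + 1) dx. Term by term:
    ∫_0^3 x^6 dx = 2187/7;  ∫_0^3 -6*x^5 dx = -729;  ∫_0^3 5*x^4 dx = 243;
    ∫_0^3 14*x^3 dx = 567/2;  ∫_0^3 -2*x^2 dx = -18;  ∫_0^3 -4*x dx = -18;
    ∫_0^3 1 dx = 3.
  Sum: 2187/7 − 729 + 243 + 567/2 − 18 − 18 + 3 = 1077/14.
  ∫_0^3 u'(x)^2 dx = ∫_0^3 (9*x^4 - 36*x^3 + 24*x^2 + 24*x + 4) dx. Term by term:
    ∫_0^3 9*x^4 dx = 2187/5;  ∫_0^3 -36*x^3 dx = -729;  ∫_0^3 24*x^2 dx = 216;
    ∫_0^3 24*x dx = 108;  ∫_0^3 4 dx = 12.
  Sum: 2187/5 − 729 + 216 + 108 + 12 = 222/5.
Adding: ||u||_{H^1}^2 = 1077/14 + 222/5 = 8493/70.


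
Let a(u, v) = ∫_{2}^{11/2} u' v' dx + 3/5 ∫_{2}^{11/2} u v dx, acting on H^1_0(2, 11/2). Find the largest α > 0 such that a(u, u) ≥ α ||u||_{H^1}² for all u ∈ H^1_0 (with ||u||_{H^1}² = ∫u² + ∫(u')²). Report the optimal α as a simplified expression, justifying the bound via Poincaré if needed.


α = (147 + 20*π^2)/(5*(4*π^2 + 49))

Coercivity of a(·,·) on H^1_0(2, 11/2) means a(u, u) ≥ α ||u||_{H^1}² for every u ∈ H^1_0.
The interval has length L = 7/2, and Poincaré/coercivity depend only on L. Here a(u, u) = ∫(u')² + (3/5)·∫u².
Here 0 < c = 3/5 < 1. The condition a(u,u) ≥ α||u||_{H^1}² reads (1−α)∫(u')² ≥ (α−c)∫u². Any admissible α is ≤ 1 (rapidly oscillating u have ∫u²/∫(u')² → 0), and α = 1 would force 0 ≥ (1−c)∫u², impossible since c < 1; so 1−α > 0. By the sharp Poincaré inequality on H^1_0 of an interval of length L, ∫(u')² ≥ (π/L)²∫u² with equality for the first sine mode sin(π(x−x₀)/L) (x₀ the left endpoint), so the inequality holds for all u iff (1−α)(π/L)² ≥ α − c, i.e. α ≤ ((π/L)² + c)/((π/L)² + 1) = (1 + c(L/π)²)/(1 + (L/π)²). With (π/L)² = 4*π^2/49 and c = 3/5, the largest admissible constant is α = ((π/L)² + c)/((π/L)² + 1).
Simplifying, α = (147 + 20*π^2)/(5*(4*π^2 + 49)).


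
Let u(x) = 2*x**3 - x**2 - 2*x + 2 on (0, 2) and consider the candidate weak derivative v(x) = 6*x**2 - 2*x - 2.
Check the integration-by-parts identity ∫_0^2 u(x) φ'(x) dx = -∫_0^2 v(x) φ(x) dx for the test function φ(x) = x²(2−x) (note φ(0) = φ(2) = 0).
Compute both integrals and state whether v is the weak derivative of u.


LHS = -104/15, RHS = -104/15. Yes, v = u' weakly.

u(x) = 2*x**3 - x**2 - 2*x + 2, classical derivative u'(x) = 6*x**2 - 2*x - 2.
φ(x) = x²(2−x), so φ'(x) = x*(4 - 3*x).
Note φ(0) = φ(2) = 0, so the boundary term u·φ vanishes.
LHS = ∫_0^2 u(x) φ'(x) dx = ∫_0^2 (-6*x^5 + 11*x^4 + 2*x^3 - 14*x^2 + 8*x) dx. Term by term:
  ∫_0^2 -6*x^5 dx = -64;  ∫_0^2 11*x^4 dx = 352/5;  ∫_0^2 2*x^3 dx = 8;
  ∫_0^2 -14*x^2 dx = -112/3;  ∫_0^2 8*x dx = 16.
Sum: -64 + 352/5 + 8 − 112/3 + 16 = -104/15.
So LHS = -104/15.
∫_0^2 v(x) φ(x) dx = ∫_0^2 (-6*x^5 + 14*x^4 - 2*x^3 - 4*x^2) dx. Term by term:
  ∫_0^2 -6*x^5 dx = -64;  ∫_0^2 14*x^4 dx = 448/5;  ∫_0^2 -2*x^3 dx = -8;
  ∫_0^2 -4*x^2 dx = -32/3.
Sum: -64 + 448/5 − 8 − 32/3 = 104/15.
So RHS = -∫_0^2 v(x) φ(x) dx = -104/15.
LHS = RHS, so the identity holds for this test φ.
Moreover u is smooth here and v(x) = u'(x) = 6*x**2 - 2*x - 2 pointwise, so the identity holds for every test function. Hence v is the weak derivative of u.
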